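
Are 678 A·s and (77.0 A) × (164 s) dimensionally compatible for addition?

Yes

Dimensions:
  678 A·s:  A·s = s·A
  (77.0 A) × (164 s):  [A] · [s] = s·A
Both are s·A, so they have the same dimensions and can be added.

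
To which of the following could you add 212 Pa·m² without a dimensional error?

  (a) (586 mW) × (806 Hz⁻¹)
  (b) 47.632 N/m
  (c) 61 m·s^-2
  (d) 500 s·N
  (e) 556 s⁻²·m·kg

(e)

Reference: Pa·m² = N·m⁻²·m² = kg·m·s⁻².
Each option:
  (a) [kg·m²·s⁻³] · [s] = kg·m²·s⁻²
  (b) N·m⁻¹ = kg·m·s⁻²·m⁻¹ = kg·s⁻²
  (c) m·s⁻²
  (d) N·s = kg·m·s⁻²·s = kg·m·s⁻¹
  (e) kg·m·s⁻²  ← same
Only (e) matches kg·m·s⁻².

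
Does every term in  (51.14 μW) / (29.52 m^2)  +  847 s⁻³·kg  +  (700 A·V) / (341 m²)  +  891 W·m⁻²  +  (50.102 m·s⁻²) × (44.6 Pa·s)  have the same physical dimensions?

Yes

Work out the base dimensions of each:
  (51.14 μW) / (29.52 m^2):  [kg·m²·s⁻³] / [m²] = kg·s⁻³
  847 s⁻³·kg:  kg·s⁻³
  (700 A·V) / (341 m²):  [kg·m²·s⁻³] / [m²] = kg·s⁻³
  891 W·m⁻²:  W·m⁻² = J·s⁻¹·m⁻² = kg·s⁻³
  (50.102 m·s⁻²) × (44.6 Pa·s):  [m·s⁻²] · [kg·m⁻¹·s⁻¹] = kg·s⁻³
Every term reduces to kg·s⁻³.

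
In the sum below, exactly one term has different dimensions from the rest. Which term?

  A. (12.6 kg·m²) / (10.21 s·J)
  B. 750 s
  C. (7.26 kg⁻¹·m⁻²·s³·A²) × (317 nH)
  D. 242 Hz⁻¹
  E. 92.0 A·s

Expand each in SI base units:
  A. [kg·m²] / [kg·m²·s⁻¹] = s
  B. s
  C. [kg⁻¹·m⁻²·s³·A²] · [kg·m²·s⁻²·A⁻²] = s
  D. Hz⁻¹ = (s⁻¹)⁻¹ = s
  E. A·s = s·A
All reduce to s except E., which is s·A.

E.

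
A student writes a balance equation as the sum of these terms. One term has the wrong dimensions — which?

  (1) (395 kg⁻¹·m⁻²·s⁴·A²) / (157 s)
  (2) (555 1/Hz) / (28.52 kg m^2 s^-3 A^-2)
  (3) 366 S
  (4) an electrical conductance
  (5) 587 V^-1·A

(2)

Dimensions:
  (1) [kg⁻¹·m⁻²·s⁴·A²] / [s] = kg⁻¹·m⁻²·s³·A²
  (2) [s] / [kg·m²·s⁻³·A⁻²] = kg⁻¹·m⁻²·s⁴·A²
  (3) S = Ω⁻¹ = kg⁻¹·m⁻²·s³·A²
  (4) [electrical conductance] = kg⁻¹·m⁻²·s³·A²
  (5) A·V⁻¹ = A·(J·C⁻¹)⁻¹ = kg⁻¹·m⁻²·s³·A²
All reduce to kg⁻¹·m⁻²·s³·A² except (2), which is kg⁻¹·m⁻²·s⁴·A².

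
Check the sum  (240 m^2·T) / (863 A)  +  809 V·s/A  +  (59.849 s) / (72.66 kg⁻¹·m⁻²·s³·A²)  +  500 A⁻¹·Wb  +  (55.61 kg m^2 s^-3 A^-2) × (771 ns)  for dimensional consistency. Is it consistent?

Yes

Expand each in SI base units:
  (240 m^2·T) / (863 A):  [kg·m²·s⁻²·A⁻¹] / [A] = kg·m²·s⁻²·A⁻²
  809 V·s/A:  V·s·A⁻¹ = J·C⁻¹·s·A⁻¹ = kg·m²·s⁻²·A⁻²
  (59.849 s) / (72.66 kg⁻¹·m⁻²·s³·A²):  [s] / [kg⁻¹·m⁻²·s³·A²] = kg·m²·s⁻²·A⁻²
  500 A⁻¹·Wb:  Wb·A⁻¹ = V·s·A⁻¹ = kg·m²·s⁻²·A⁻²
  (55.61 kg m^2 s^-3 A^-2) × (771 ns):  [kg·m²·s⁻³·A⁻²] · [s] = kg·m²·s⁻²·A⁻²
Every term reduces to kg·m²·s⁻²·A⁻².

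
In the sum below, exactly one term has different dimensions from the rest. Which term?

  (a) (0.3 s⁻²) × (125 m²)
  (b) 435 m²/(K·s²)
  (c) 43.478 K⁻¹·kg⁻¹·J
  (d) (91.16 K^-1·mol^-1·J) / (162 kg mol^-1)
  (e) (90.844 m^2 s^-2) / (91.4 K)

(a)

Dimensions:
  (a) [s⁻²] · [m²] = m²·s⁻²
  (b) m²·s⁻²·K⁻¹
  (c) J·kg⁻¹·K⁻¹ = N·m·kg⁻¹·K⁻¹ = m²·s⁻²·K⁻¹
  (d) [kg·m²·s⁻²·K⁻¹·mol⁻¹] / [kg·mol⁻¹] = m²·s⁻²·K⁻¹
  (e) [m²·s⁻²] / [K] = m²·s⁻²·K⁻¹
All reduce to m²·s⁻²·K⁻¹ except (a), which is m²·s⁻².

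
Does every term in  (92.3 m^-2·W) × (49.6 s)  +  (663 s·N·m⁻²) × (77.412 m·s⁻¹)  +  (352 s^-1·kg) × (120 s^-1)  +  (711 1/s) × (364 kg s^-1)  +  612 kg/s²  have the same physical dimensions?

In SI base units:
  (92.3 m^-2·W) × (49.6 s):  [kg·s⁻³] · [s] = kg·s⁻²
  (663 s·N·m⁻²) × (77.412 m·s⁻¹):  [kg·m⁻¹·s⁻¹] · [m·s⁻¹] = kg·s⁻²
  (352 s^-1·kg) × (120 s^-1):  [kg·s⁻¹] · [s⁻¹] = kg·s⁻²
  (711 1/s) × (364 kg s^-1):  [s⁻¹] · [kg·s⁻¹] = kg·s⁻²
  612 kg/s²:  kg·s⁻²
Every term reduces to kg·s⁻².

Yes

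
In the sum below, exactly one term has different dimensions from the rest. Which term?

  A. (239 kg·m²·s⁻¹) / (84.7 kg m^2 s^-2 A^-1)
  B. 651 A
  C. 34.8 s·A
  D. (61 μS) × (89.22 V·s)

B.

Reduce each to base SI dimensions:
  A. [kg·m²·s⁻¹] / [kg·m²·s⁻²·A⁻¹] = s·A
  B. A
  C. A·s = s·A
  D. [kg⁻¹·m⁻²·s³·A²] · [kg·m²·s⁻²·A⁻¹] = s·A
All reduce to s·A except B., which is A.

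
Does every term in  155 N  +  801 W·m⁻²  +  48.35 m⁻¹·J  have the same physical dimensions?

No

Reduce each to base SI dimensions:
  155 N:  N = kg·m·s⁻²
  801 W·m⁻²:  W·m⁻² = J·s⁻¹·m⁻² = kg·s⁻³
  48.35 m⁻¹·J:  J·m⁻¹ = N·m·m⁻¹ = kg·m·s⁻²
The terms do not share a single dimension (kg·m·s⁻² vs kg·s⁻³).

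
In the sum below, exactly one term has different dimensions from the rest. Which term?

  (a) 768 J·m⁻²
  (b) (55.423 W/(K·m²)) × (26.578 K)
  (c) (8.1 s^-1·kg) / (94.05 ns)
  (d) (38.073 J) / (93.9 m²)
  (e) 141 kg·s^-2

Reduce each to base SI dimensions:
  (a) J·m⁻² = N·m·m⁻² = kg·s⁻²
  (b) [kg·s⁻³·K⁻¹] · [K] = kg·s⁻³
  (c) [kg·s⁻¹] / [s] = kg·s⁻²
  (d) [kg·m²·s⁻²] / [m²] = kg·s⁻²
  (e) kg·s⁻²
All reduce to kg·s⁻² except (b), which is kg·s⁻³.

(b)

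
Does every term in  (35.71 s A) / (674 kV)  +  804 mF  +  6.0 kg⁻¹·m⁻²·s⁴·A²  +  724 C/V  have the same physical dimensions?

Yes

Expand each in SI base units:
  (35.71 s A) / (674 kV):  [s·A] / [kg·m²·s⁻³·A⁻¹] = kg⁻¹·m⁻²·s⁴·A²
  804 mF:  F = C·V⁻¹ = kg⁻¹·m⁻²·s⁴·A²
  6.0 kg⁻¹·m⁻²·s⁴·A²:  kg⁻¹·m⁻²·s⁴·A²
  724 C/V:  C·V⁻¹ = s·A·(J·C⁻¹)⁻¹ = kg⁻¹·m⁻²·s⁴·A²
Every term reduces to kg⁻¹·m⁻²·s⁴·A².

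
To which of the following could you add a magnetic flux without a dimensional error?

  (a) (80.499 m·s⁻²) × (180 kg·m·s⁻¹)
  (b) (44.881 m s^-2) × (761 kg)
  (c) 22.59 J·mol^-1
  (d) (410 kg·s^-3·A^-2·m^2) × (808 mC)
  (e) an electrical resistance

(d)

Reference: [magnetic flux] = kg·m²·s⁻²·A⁻¹.
Each option:
  (a) [m·s⁻²] · [kg·m·s⁻¹] = kg·m²·s⁻³
  (b) [m·s⁻²] · [kg] = kg·m·s⁻²
  (c) J·mol⁻¹ = N·m·mol⁻¹ = kg·m²·s⁻²·mol⁻¹
  (d) [kg·m²·s⁻³·A⁻²] · [s·A] = kg·m²·s⁻²·A⁻¹  ← same
  (e) [electrical resistance] = kg·m²·s⁻³·A⁻²
Only (d) matches kg·m²·s⁻²·A⁻¹.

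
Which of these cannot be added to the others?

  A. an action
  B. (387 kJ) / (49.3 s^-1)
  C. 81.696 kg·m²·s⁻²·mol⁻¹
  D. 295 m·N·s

Expand each in SI base units:
  A. [action] = kg·m²·s⁻¹
  B. [kg·m²·s⁻²] / [s⁻¹] = kg·m²·s⁻¹
  C. kg·m²·s⁻²·mol⁻¹
  D. N·m·s = kg·m·s⁻²·m·s = kg·m²·s⁻¹
All reduce to kg·m²·s⁻¹ except C., which is kg·m²·s⁻²·mol⁻¹.

C.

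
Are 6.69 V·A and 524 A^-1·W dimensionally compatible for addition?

No

Reduce each to base SI dimensions:
  6.69 V·A:  V·A = J·C⁻¹·A = kg·m²·s⁻³
  524 A^-1·W:  W·A⁻¹ = J·s⁻¹·A⁻¹ = kg·m²·s⁻³·A⁻¹
kg·m²·s⁻³ ≠ kg·m²·s⁻³·A⁻¹, so they cannot be added.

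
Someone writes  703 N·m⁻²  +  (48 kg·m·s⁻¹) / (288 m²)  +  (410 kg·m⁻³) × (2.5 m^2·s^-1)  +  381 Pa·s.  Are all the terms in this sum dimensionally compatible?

Expand each in SI base units:
  703 N·m⁻²:  N·m⁻² = kg·m·s⁻²·m⁻² = kg·m⁻¹·s⁻²
  (48 kg·m·s⁻¹) / (288 m²):  [kg·m·s⁻¹] / [m²] = kg·m⁻¹·s⁻¹
  (410 kg·m⁻³) × (2.5 m^2·s^-1):  [kg·m⁻³] · [m²·s⁻¹] = kg·m⁻¹·s⁻¹
  381 Pa·s:  Pa·s = N·m⁻²·s = kg·m⁻¹·s⁻¹
The terms do not share a single dimension (kg·m⁻¹·s⁻² vs kg·m⁻¹·s⁻¹).

No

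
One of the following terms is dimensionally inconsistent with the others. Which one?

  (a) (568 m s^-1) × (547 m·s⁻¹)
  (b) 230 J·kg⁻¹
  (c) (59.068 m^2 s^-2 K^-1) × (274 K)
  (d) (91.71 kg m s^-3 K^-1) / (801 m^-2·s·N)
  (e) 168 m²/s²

(d)

Reduce each to base SI dimensions:
  (a) [m·s⁻¹] · [m·s⁻¹] = m²·s⁻²
  (b) J·kg⁻¹ = N·m·kg⁻¹ = m²·s⁻²
  (c) [m²·s⁻²·K⁻¹] · [K] = m²·s⁻²
  (d) [kg·m·s⁻³·K⁻¹] / [kg·m⁻¹·s⁻¹] = m²·s⁻²·K⁻¹
  (e) m²·s⁻²
All reduce to m²·s⁻² except (d), which is m²·s⁻²·K⁻¹.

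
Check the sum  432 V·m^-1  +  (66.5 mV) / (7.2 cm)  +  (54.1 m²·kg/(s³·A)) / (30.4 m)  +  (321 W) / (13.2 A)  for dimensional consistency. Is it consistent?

No

Expand each in SI base units:
  432 V·m^-1:  V·m⁻¹ = J·C⁻¹·m⁻¹ = kg·m·s⁻³·A⁻¹
  (66.5 mV) / (7.2 cm):  [kg·m²·s⁻³·A⁻¹] / [m] = kg·m·s⁻³·A⁻¹
  (54.1 m²·kg/(s³·A)) / (30.4 m):  [kg·m²·s⁻³·A⁻¹] / [m] = kg·m·s⁻³·A⁻¹
  (321 W) / (13.2 A):  [kg·m²·s⁻³] / [A] = kg·m²·s⁻³·A⁻¹
The terms do not share a single dimension (kg·m²·s⁻³·A⁻¹ vs kg·m·s⁻³·A⁻¹).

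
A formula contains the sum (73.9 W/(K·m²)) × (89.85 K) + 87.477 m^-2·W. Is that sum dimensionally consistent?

Yes

Dimensions:
  (73.9 W/(K·m²)) × (89.85 K):  [kg·s⁻³·K⁻¹] · [K] = kg·s⁻³
  87.477 m^-2·W:  W·m⁻² = J·s⁻¹·m⁻² = kg·s⁻³
Both are kg·s⁻³, so they have the same dimensions and can be added.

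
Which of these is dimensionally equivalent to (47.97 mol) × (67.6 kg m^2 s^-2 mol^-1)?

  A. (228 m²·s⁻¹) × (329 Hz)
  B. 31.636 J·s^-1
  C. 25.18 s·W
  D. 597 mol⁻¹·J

Reference: [mol] · [kg·m²·s⁻²·mol⁻¹] = kg·m²·s⁻².
Each option:
  A. [m²·s⁻¹] · [s⁻¹] = m²·s⁻²
  B. J·s⁻¹ = N·m·s⁻¹ = kg·m²·s⁻³
  C. W·s = J·s⁻¹·s = kg·m²·s⁻²  ← same
  D. J·mol⁻¹ = N·m·mol⁻¹ = kg·m²·s⁻²·mol⁻¹
Only C. matches kg·m²·s⁻².

C.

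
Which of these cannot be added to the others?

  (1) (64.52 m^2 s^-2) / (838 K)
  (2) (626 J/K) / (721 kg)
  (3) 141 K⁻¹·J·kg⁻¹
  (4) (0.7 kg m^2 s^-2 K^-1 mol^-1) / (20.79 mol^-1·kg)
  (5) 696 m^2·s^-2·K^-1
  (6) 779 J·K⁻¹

Expand each in SI base units:
  (1) [m²·s⁻²] / [K] = m²·s⁻²·K⁻¹
  (2) [kg·m²·s⁻²·K⁻¹] / [kg] = m²·s⁻²·K⁻¹
  (3) J·kg⁻¹·K⁻¹ = N·m·kg⁻¹·K⁻¹ = m²·s⁻²·K⁻¹
  (4) [kg·m²·s⁻²·K⁻¹·mol⁻¹] / [kg·mol⁻¹] = m²·s⁻²·K⁻¹
  (5) m²·s⁻²·K⁻¹
  (6) J·K⁻¹ = N·m·K⁻¹ = kg·m²·s⁻²·K⁻¹
All reduce to m²·s⁻²·K⁻¹ except (6), which is kg·m²·s⁻²·K⁻¹.

(6)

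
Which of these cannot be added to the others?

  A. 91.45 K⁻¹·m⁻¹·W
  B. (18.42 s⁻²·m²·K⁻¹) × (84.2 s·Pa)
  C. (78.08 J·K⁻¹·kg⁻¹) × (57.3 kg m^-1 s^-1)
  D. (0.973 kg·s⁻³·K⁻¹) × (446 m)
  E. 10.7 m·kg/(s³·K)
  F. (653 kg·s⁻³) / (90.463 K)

Work out the base dimensions of each:
  A. W·m⁻¹·K⁻¹ = J·s⁻¹·m⁻¹·K⁻¹ = kg·m·s⁻³·K⁻¹
  B. [m²·s⁻²·K⁻¹] · [kg·m⁻¹·s⁻¹] = kg·m·s⁻³·K⁻¹
  C. [m²·s⁻²·K⁻¹] · [kg·m⁻¹·s⁻¹] = kg·m·s⁻³·K⁻¹
  D. [kg·s⁻³·K⁻¹] · [m] = kg·m·s⁻³·K⁻¹
  E. kg·m·s⁻³·K⁻¹
  F. [kg·s⁻³] / [K] = kg·s⁻³·K⁻¹
All reduce to kg·m·s⁻³·K⁻¹ except F., which is kg·s⁻³·K⁻¹.

F.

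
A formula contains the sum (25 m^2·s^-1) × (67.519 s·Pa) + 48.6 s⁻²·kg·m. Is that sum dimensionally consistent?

Yes

In SI base units:
  (25 m^2·s^-1) × (67.519 s·Pa):  [m²·s⁻¹] · [kg·m⁻¹·s⁻¹] = kg·m·s⁻²
  48.6 s⁻²·kg·m:  kg·m·s⁻²
Both are kg·m·s⁻², so they have the same dimensions and can be added.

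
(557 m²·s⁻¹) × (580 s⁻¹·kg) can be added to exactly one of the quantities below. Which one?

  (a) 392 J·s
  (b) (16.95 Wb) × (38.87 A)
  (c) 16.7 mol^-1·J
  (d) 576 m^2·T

Reference: [m²·s⁻¹] · [kg·s⁻¹] = kg·m²·s⁻².
Each option:
  (a) J·s = N·m·s = kg·m²·s⁻¹
  (b) [kg·m²·s⁻²·A⁻¹] · [A] = kg·m²·s⁻²  ← same
  (c) J·mol⁻¹ = N·m·mol⁻¹ = kg·m²·s⁻²·mol⁻¹
  (d) T·m² = Wb·m⁻²·m² = kg·m²·s⁻²·A⁻¹
Only (b) matches kg·m²·s⁻².

(b)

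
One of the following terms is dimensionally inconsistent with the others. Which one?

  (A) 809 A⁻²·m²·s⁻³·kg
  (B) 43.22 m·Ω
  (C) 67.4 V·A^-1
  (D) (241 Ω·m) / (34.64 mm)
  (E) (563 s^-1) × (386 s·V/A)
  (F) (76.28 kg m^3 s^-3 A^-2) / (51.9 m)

In SI base units:
  (A) kg·m²·s⁻³·A⁻²
  (B) Ω·m = V·A⁻¹·m = kg·m³·s⁻³·A⁻²
  (C) V·A⁻¹ = J·C⁻¹·A⁻¹ = kg·m²·s⁻³·A⁻²
  (D) [kg·m³·s⁻³·A⁻²] / [m] = kg·m²·s⁻³·A⁻²
  (E) [s⁻¹] · [kg·m²·s⁻²·A⁻²] = kg·m²·s⁻³·A⁻²
  (F) [kg·m³·s⁻³·A⁻²] / [m] = kg·m²·s⁻³·A⁻²
All reduce to kg·m²·s⁻³·A⁻² except (B), which is kg·m³·s⁻³·A⁻².

(B)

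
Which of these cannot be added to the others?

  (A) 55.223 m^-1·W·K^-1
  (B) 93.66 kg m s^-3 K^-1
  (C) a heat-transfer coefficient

Work out the base dimensions of each:
  (A) W·m⁻¹·K⁻¹ = J·s⁻¹·m⁻¹·K⁻¹ = kg·m·s⁻³·K⁻¹
  (B) kg·m·s⁻³·K⁻¹
  (C) [heat-transfer coefficient] = kg·s⁻³·K⁻¹
All reduce to kg·m·s⁻³·K⁻¹ except (C), which is kg·s⁻³·K⁻¹.

(C)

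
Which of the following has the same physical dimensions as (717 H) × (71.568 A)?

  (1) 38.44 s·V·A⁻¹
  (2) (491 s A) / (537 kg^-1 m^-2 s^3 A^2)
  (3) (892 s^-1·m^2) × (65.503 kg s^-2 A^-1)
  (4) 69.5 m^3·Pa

Reference: [kg·m²·s⁻²·A⁻²] · [A] = kg·m²·s⁻²·A⁻¹.
Each option:
  (1) V·s·A⁻¹ = J·C⁻¹·s·A⁻¹ = kg·m²·s⁻²·A⁻²
  (2) [s·A] / [kg⁻¹·m⁻²·s³·A²] = kg·m²·s⁻²·A⁻¹  ← same
  (3) [m²·s⁻¹] · [kg·s⁻²·A⁻¹] = kg·m²·s⁻³·A⁻¹
  (4) Pa·m³ = N·m⁻²·m³ = kg·m²·s⁻²
Only (2) matches kg·m²·s⁻²·A⁻¹.

(2)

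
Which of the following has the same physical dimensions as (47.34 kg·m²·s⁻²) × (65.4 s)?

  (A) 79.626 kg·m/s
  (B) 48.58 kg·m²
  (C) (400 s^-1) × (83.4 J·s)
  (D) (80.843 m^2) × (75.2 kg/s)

(D)

Reference: [kg·m²·s⁻²] · [s] = kg·m²·s⁻¹.
Each option:
  (A) kg·m·s⁻¹
  (B) kg·m²
  (C) [s⁻¹] · [kg·m²·s⁻¹] = kg·m²·s⁻²
  (D) [m²] · [kg·s⁻¹] = kg·m²·s⁻¹  ← same
Only (D) matches kg·m²·s⁻¹.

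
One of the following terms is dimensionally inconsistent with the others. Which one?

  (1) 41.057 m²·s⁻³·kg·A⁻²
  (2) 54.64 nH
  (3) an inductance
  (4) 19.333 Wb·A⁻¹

In SI base units:
  (1) kg·m²·s⁻³·A⁻²
  (2) H = V·s·A⁻¹ = kg·m²·s⁻²·A⁻²
  (3) [inductance] = kg·m²·s⁻²·A⁻²
  (4) Wb·A⁻¹ = V·s·A⁻¹ = kg·m²·s⁻²·A⁻²
All reduce to kg·m²·s⁻²·A⁻² except (1), which is kg·m²·s⁻³·A⁻².

(1)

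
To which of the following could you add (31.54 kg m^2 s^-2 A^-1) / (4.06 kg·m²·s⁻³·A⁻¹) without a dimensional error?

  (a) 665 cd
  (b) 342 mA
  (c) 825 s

Reference: [kg·m²·s⁻²·A⁻¹] / [kg·m²·s⁻³·A⁻¹] = s.
Each option:
  (a) cd
  (b) A
  (c) s  ← same
Only (c) matches s.

(c)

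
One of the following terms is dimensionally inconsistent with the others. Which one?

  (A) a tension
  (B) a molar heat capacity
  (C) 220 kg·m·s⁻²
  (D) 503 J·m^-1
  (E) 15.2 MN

Dimensions:
  (A) [tension] = kg·m·s⁻²
  (B) [molar heat capacity] = kg·m²·s⁻²·K⁻¹·mol⁻¹
  (C) kg·m·s⁻²
  (D) J·m⁻¹ = N·m·m⁻¹ = kg·m·s⁻²
  (E) N = kg·m·s⁻²
All reduce to kg·m·s⁻² except (B), which is kg·m²·s⁻²·K⁻¹·mol⁻¹.

(B)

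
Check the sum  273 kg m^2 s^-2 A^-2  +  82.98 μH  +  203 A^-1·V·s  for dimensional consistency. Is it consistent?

Yes

Expand each in SI base units:
  273 kg m^2 s^-2 A^-2:  kg·m²·s⁻²·A⁻²
  82.98 μH:  H = V·s·A⁻¹ = kg·m²·s⁻²·A⁻²
  203 A^-1·V·s:  V·s·A⁻¹ = J·C⁻¹·s·A⁻¹ = kg·m²·s⁻²·A⁻²
Every term reduces to kg·m²·s⁻²·A⁻².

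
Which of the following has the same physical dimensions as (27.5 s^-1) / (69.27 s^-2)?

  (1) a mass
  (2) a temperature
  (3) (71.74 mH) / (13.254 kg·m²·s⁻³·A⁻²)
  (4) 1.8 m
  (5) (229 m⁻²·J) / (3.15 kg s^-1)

Reference: [s⁻¹] / [s⁻²] = s.
Each option:
  (1) [mass] = kg
  (2) [temperature] = K
  (3) [kg·m²·s⁻²·A⁻²] / [kg·m²·s⁻³·A⁻²] = s  ← same
  (4) m
  (5) [kg·s⁻²] / [kg·s⁻¹] = s⁻¹
Only (3) matches s.

(3)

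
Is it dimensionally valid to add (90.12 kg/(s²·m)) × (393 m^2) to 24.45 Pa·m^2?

Yes

Work out the base dimensions of each:
  (90.12 kg/(s²·m)) × (393 m^2):  [kg·m⁻¹·s⁻²] · [m²] = kg·m·s⁻²
  24.45 Pa·m^2:  Pa·m² = N·m⁻²·m² = kg·m·s⁻²
Both are kg·m·s⁻², so they have the same dimensions and can be added.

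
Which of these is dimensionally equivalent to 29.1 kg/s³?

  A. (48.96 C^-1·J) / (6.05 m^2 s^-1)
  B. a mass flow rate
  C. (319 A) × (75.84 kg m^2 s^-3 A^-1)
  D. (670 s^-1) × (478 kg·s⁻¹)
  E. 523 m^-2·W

Reference: kg·s⁻³.
Each option:
  A. [kg·m²·s⁻³·A⁻¹] / [m²·s⁻¹] = kg·s⁻²·A⁻¹
  B. [mass flow rate] = kg·s⁻¹
  C. [A] · [kg·m²·s⁻³·A⁻¹] = kg·m²·s⁻³
  D. [s⁻¹] · [kg·s⁻¹] = kg·s⁻²
  E. W·m⁻² = J·s⁻¹·m⁻² = kg·s⁻³  ← same
Only E. matches kg·s⁻³.

E.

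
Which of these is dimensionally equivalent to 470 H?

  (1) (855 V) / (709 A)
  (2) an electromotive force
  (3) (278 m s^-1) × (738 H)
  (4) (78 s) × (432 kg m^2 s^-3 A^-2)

Reference: H = V·s·A⁻¹ = kg·m²·s⁻²·A⁻².
Each option:
  (1) [kg·m²·s⁻³·A⁻¹] / [A] = kg·m²·s⁻³·A⁻²
  (2) [electromotive force] = kg·m²·s⁻³·A⁻¹
  (3) [m·s⁻¹] · [kg·m²·s⁻²·A⁻²] = kg·m³·s⁻³·A⁻²
  (4) [s] · [kg·m²·s⁻³·A⁻²] = kg·m²·s⁻²·A⁻²  ← same
Only (4) matches kg·m²·s⁻²·A⁻².

(4)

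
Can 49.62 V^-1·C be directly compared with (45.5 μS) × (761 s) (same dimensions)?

Yes

Dimensions:
  49.62 V^-1·C:  C·V⁻¹ = s·A·(J·C⁻¹)⁻¹ = kg⁻¹·m⁻²·s⁴·A²
  (45.5 μS) × (761 s):  [kg⁻¹·m⁻²·s³·A²] · [s] = kg⁻¹·m⁻²·s⁴·A²
Both are kg⁻¹·m⁻²·s⁴·A², so they have the same dimensions and can be added.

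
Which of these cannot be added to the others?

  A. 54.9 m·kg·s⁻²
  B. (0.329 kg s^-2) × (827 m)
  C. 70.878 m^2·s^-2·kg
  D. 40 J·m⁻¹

Dimensions:
  A. kg·m·s⁻²
  B. [kg·s⁻²] · [m] = kg·m·s⁻²
  C. kg·m²·s⁻²
  D. J·m⁻¹ = N·m·m⁻¹ = kg·m·s⁻²
All reduce to kg·m·s⁻² except C., which is kg·m²·s⁻².

C.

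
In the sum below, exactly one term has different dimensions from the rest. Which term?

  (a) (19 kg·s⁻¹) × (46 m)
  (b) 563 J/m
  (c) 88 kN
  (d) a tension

(a)

Dimensions:
  (a) [kg·s⁻¹] · [m] = kg·m·s⁻¹
  (b) J·m⁻¹ = N·m·m⁻¹ = kg·m·s⁻²
  (c) N = kg·m·s⁻²
  (d) [tension] = kg·m·s⁻²
All reduce to kg·m·s⁻² except (a), which is kg·m·s⁻¹.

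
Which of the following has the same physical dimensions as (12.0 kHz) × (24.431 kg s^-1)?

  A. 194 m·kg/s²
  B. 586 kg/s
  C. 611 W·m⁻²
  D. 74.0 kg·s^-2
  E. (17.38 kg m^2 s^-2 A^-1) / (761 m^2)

Reference: [s⁻¹] · [kg·s⁻¹] = kg·s⁻².
Each option:
  A. kg·m·s⁻²
  B. kg·s⁻¹
  C. W·m⁻² = J·s⁻¹·m⁻² = kg·s⁻³
  D. kg·s⁻²  ← same
  E. [kg·m²·s⁻²·A⁻¹] / [m²] = kg·s⁻²·A⁻¹
Only D. matches kg·s⁻².

D.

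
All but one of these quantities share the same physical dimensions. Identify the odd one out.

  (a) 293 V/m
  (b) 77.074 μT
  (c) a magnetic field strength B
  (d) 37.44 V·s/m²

(a)

Expand each in SI base units:
  (a) V·m⁻¹ = J·C⁻¹·m⁻¹ = kg·m·s⁻³·A⁻¹
  (b) T = Wb·m⁻² = kg·s⁻²·A⁻¹
  (c) [magnetic field strength B] = kg·s⁻²·A⁻¹
  (d) V·s·m⁻² = J·C⁻¹·s·m⁻² = kg·s⁻²·A⁻¹
All reduce to kg·s⁻²·A⁻¹ except (a), which is kg·m·s⁻³·A⁻¹.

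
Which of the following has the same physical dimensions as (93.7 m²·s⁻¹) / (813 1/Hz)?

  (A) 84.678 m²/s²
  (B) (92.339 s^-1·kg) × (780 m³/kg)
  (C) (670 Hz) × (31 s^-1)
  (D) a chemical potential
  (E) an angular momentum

(A)

Reference: [m²·s⁻¹] / [s] = m²·s⁻².
Each option:
  (A) m²·s⁻²  ← same
  (B) [kg·s⁻¹] · [kg⁻¹·m³] = m³·s⁻¹
  (C) [s⁻¹] · [s⁻¹] = s⁻²
  (D) [chemical potential] = kg·m²·s⁻²·mol⁻¹
  (E) [angular momentum] = kg·m²·s⁻¹
Only (A) matches m²·s⁻².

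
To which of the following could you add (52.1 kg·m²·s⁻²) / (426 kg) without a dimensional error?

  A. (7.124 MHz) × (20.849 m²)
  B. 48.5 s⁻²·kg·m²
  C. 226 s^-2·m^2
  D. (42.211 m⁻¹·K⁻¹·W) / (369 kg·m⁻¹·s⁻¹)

C.

Reference: [kg·m²·s⁻²] / [kg] = m²·s⁻².
Each option:
  A. [s⁻¹] · [m²] = m²·s⁻¹
  B. kg·m²·s⁻²
  C. m²·s⁻²  ← same
  D. [kg·m·s⁻³·K⁻¹] / [kg·m⁻¹·s⁻¹] = m²·s⁻²·K⁻¹
Only C. matches m²·s⁻².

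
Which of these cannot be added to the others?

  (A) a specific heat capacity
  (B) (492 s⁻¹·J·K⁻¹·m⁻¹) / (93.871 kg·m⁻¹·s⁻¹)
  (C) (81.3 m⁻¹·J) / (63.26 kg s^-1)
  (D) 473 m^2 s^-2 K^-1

Expand each in SI base units:
  (A) [specific heat capacity] = m²·s⁻²·K⁻¹
  (B) [kg·m·s⁻³·K⁻¹] / [kg·m⁻¹·s⁻¹] = m²·s⁻²·K⁻¹
  (C) [kg·m·s⁻²] / [kg·s⁻¹] = m·s⁻¹
  (D) m²·s⁻²·K⁻¹
All reduce to m²·s⁻²·K⁻¹ except (C), which is m·s⁻¹.

(C)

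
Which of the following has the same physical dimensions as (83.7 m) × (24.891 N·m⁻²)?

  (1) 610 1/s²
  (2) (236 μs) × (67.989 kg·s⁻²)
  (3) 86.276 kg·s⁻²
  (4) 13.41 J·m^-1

(3)

Reference: [m] · [kg·m⁻¹·s⁻²] = kg·s⁻².
Each option:
  (1) s⁻²
  (2) [s] · [kg·s⁻²] = kg·s⁻¹
  (3) kg·s⁻²  ← same
  (4) J·m⁻¹ = N·m·m⁻¹ = kg·m·s⁻²
Only (3) matches kg·s⁻².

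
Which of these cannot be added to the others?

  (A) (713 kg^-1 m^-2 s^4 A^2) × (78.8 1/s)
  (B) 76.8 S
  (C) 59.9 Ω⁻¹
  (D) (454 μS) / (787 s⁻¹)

In SI base units:
  (A) [kg⁻¹·m⁻²·s⁴·A²] · [s⁻¹] = kg⁻¹·m⁻²·s³·A²
  (B) S = Ω⁻¹ = kg⁻¹·m⁻²·s³·A²
  (C) Ω⁻¹ = (V·A⁻¹)⁻¹ = kg⁻¹·m⁻²·s³·A²
  (D) [kg⁻¹·m⁻²·s³·A²] / [s⁻¹] = kg⁻¹·m⁻²·s⁴·A²
All reduce to kg⁻¹·m⁻²·s³·A² except (D), which is kg⁻¹·m⁻²·s⁴·A².

(D)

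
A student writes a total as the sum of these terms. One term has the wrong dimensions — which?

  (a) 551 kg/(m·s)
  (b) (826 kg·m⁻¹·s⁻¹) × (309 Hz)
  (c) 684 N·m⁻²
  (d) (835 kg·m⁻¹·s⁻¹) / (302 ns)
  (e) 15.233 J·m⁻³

Expand each in SI base units:
  (a) kg·m⁻¹·s⁻¹
  (b) [kg·m⁻¹·s⁻¹] · [s⁻¹] = kg·m⁻¹·s⁻²
  (c) N·m⁻² = kg·m·s⁻²·m⁻² = kg·m⁻¹·s⁻²
  (d) [kg·m⁻¹·s⁻¹] / [s] = kg·m⁻¹·s⁻²
  (e) J·m⁻³ = N·m·m⁻³ = kg·m⁻¹·s⁻²
All reduce to kg·m⁻¹·s⁻² except (a), which is kg·m⁻¹·s⁻¹.

(a)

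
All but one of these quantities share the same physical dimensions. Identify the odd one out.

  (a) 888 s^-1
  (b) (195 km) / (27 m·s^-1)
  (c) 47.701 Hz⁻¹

(a)

In SI base units:
  (a) s⁻¹
  (b) [m] / [m·s⁻¹] = s
  (c) Hz⁻¹ = (s⁻¹)⁻¹ = s
All reduce to s except (a), which is s⁻¹.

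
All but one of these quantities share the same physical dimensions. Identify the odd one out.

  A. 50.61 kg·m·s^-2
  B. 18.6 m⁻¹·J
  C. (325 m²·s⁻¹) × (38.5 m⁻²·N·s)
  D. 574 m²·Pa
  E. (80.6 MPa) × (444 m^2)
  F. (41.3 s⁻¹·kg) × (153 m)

Reduce each to base SI dimensions:
  A. kg·m·s⁻²
  B. J·m⁻¹ = N·m·m⁻¹ = kg·m·s⁻²
  C. [m²·s⁻¹] · [kg·m⁻¹·s⁻¹] = kg·m·s⁻²
  D. Pa·m² = N·m⁻²·m² = kg·m·s⁻²
  E. [kg·m⁻¹·s⁻²] · [m²] = kg·m·s⁻²
  F. [kg·s⁻¹] · [m] = kg·m·s⁻¹
All reduce to kg·m·s⁻² except F., which is kg·m·s⁻¹.

F.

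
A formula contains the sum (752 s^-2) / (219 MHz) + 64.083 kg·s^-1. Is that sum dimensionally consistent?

No

Dimensions:
  (752 s^-2) / (219 MHz):  [s⁻²] / [s⁻¹] = s⁻¹
  64.083 kg·s^-1:  kg·s⁻¹
s⁻¹ ≠ kg·s⁻¹, so they cannot be added.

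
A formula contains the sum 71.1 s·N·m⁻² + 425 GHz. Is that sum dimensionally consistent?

No

Reduce each to base SI dimensions:
  71.1 s·N·m⁻²:  N·s·m⁻² = kg·m·s⁻²·s·m⁻² = kg·m⁻¹·s⁻¹
  425 GHz:  Hz = s⁻¹
kg·m⁻¹·s⁻¹ ≠ s⁻¹, so they cannot be added.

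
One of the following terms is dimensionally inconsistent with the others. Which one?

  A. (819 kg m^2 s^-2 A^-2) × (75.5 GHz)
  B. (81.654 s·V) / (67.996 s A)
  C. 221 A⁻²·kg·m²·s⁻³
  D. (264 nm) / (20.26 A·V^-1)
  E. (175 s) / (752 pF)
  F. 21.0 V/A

In SI base units:
  A. [kg·m²·s⁻²·A⁻²] · [s⁻¹] = kg·m²·s⁻³·A⁻²
  B. [kg·m²·s⁻²·A⁻¹] / [s·A] = kg·m²·s⁻³·A⁻²
  C. kg·m²·s⁻³·A⁻²
  D. [m] / [kg⁻¹·m⁻²·s³·A²] = kg·m³·s⁻³·A⁻²
  E. [s] / [kg⁻¹·m⁻²·s⁴·A²] = kg·m²·s⁻³·A⁻²
  F. V·A⁻¹ = J·C⁻¹·A⁻¹ = kg·m²·s⁻³·A⁻²
All reduce to kg·m²·s⁻³·A⁻² except D., which is kg·m³·s⁻³·A⁻².

D.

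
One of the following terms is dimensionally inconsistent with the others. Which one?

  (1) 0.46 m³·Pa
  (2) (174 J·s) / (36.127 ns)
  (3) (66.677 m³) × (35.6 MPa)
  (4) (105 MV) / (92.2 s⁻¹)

(4)

In SI base units:
  (1) Pa·m³ = N·m⁻²·m³ = kg·m²·s⁻²
  (2) [kg·m²·s⁻¹] / [s] = kg·m²·s⁻²
  (3) [m³] · [kg·m⁻¹·s⁻²] = kg·m²·s⁻²
  (4) [kg·m²·s⁻³·A⁻¹] / [s⁻¹] = kg·m²·s⁻²·A⁻¹
All reduce to kg·m²·s⁻² except (4), which is kg·m²·s⁻²·A⁻¹.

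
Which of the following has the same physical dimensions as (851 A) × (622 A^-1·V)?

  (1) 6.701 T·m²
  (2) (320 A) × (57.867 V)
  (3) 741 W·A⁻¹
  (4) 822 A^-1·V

Reference: [A] · [kg·m²·s⁻³·A⁻²] = kg·m²·s⁻³·A⁻¹.
Each option:
  (1) T·m² = Wb·m⁻²·m² = kg·m²·s⁻²·A⁻¹
  (2) [A] · [kg·m²·s⁻³·A⁻¹] = kg·m²·s⁻³
  (3) W·A⁻¹ = J·s⁻¹·A⁻¹ = kg·m²·s⁻³·A⁻¹  ← same
  (4) V·A⁻¹ = J·C⁻¹·A⁻¹ = kg·m²·s⁻³·A⁻²
Only (3) matches kg·m²·s⁻³·A⁻¹.

(3)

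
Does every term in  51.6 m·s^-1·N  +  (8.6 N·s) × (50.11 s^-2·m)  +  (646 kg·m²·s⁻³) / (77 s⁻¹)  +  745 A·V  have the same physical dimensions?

No

Reduce each to base SI dimensions:
  51.6 m·s^-1·N:  N·m·s⁻¹ = kg·m·s⁻²·m·s⁻¹ = kg·m²·s⁻³
  (8.6 N·s) × (50.11 s^-2·m):  [kg·m·s⁻¹] · [m·s⁻²] = kg·m²·s⁻³
  (646 kg·m²·s⁻³) / (77 s⁻¹):  [kg·m²·s⁻³] / [s⁻¹] = kg·m²·s⁻²
  745 A·V:  V·A = J·C⁻¹·A = kg·m²·s⁻³
The terms do not share a single dimension (kg·m²·s⁻² vs kg·m²·s⁻³).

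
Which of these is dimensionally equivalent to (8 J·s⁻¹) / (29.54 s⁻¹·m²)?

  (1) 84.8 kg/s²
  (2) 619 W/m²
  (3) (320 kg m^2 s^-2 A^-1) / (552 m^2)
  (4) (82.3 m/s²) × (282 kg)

Reference: [kg·m²·s⁻³] / [m²·s⁻¹] = kg·s⁻².
Each option:
  (1) kg·s⁻²  ← same
  (2) W·m⁻² = J·s⁻¹·m⁻² = kg·s⁻³
  (3) [kg·m²·s⁻²·A⁻¹] / [m²] = kg·s⁻²·A⁻¹
  (4) [m·s⁻²] · [kg] = kg·m·s⁻²
Only (1) matches kg·s⁻².

(1)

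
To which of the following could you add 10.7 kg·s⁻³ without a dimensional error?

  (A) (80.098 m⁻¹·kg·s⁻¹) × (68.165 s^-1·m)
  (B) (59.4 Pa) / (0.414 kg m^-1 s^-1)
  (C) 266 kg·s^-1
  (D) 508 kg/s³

Reference: kg·s⁻³.
Each option:
  (A) [kg·m⁻¹·s⁻¹] · [m·s⁻¹] = kg·s⁻²
  (B) [kg·m⁻¹·s⁻²] / [kg·m⁻¹·s⁻¹] = s⁻¹
  (C) kg·s⁻¹
  (D) kg·s⁻³  ← same
Only (D) matches kg·s⁻³.

(D)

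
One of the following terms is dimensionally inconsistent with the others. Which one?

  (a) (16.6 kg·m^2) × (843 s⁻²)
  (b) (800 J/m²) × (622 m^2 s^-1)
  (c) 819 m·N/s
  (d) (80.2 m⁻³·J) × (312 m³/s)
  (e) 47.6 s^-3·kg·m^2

(a)

Work out the base dimensions of each:
  (a) [kg·m²] · [s⁻²] = kg·m²·s⁻²
  (b) [kg·s⁻²] · [m²·s⁻¹] = kg·m²·s⁻³
  (c) N·m·s⁻¹ = kg·m·s⁻²·m·s⁻¹ = kg·m²·s⁻³
  (d) [kg·m⁻¹·s⁻²] · [m³·s⁻¹] = kg·m²·s⁻³
  (e) kg·m²·s⁻³
All reduce to kg·m²·s⁻³ except (a), which is kg·m²·s⁻².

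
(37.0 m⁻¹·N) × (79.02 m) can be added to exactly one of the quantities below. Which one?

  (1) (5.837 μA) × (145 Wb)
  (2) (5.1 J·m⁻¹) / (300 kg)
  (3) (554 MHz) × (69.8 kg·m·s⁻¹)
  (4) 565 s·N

(3)

Reference: [kg·s⁻²] · [m] = kg·m·s⁻².
Each option:
  (1) [A] · [kg·m²·s⁻²·A⁻¹] = kg·m²·s⁻²
  (2) [kg·m·s⁻²] / [kg] = m·s⁻²
  (3) [s⁻¹] · [kg·m·s⁻¹] = kg·m·s⁻²  ← same
  (4) N·s = kg·m·s⁻²·s = kg·m·s⁻¹
Only (3) matches kg·m·s⁻².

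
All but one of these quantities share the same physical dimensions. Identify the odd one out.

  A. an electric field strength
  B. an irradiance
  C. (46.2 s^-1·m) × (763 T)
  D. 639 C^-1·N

B.

Reduce each to base SI dimensions:
  A. [electric field strength] = kg·m·s⁻³·A⁻¹
  B. [irradiance] = kg·s⁻³
  C. [m·s⁻¹] · [kg·s⁻²·A⁻¹] = kg·m·s⁻³·A⁻¹
  D. N·C⁻¹ = kg·m·s⁻²·(s·A)⁻¹ = kg·m·s⁻³·A⁻¹
All reduce to kg·m·s⁻³·A⁻¹ except B., which is kg·s⁻³.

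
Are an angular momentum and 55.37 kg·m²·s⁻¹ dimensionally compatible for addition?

Yes

Dimensions:
  an angular momentum:  [angular momentum] = kg·m²·s⁻¹
  55.37 kg·m²·s⁻¹:  kg·m²·s⁻¹
Both are kg·m²·s⁻¹, so they have the same dimensions and can be added.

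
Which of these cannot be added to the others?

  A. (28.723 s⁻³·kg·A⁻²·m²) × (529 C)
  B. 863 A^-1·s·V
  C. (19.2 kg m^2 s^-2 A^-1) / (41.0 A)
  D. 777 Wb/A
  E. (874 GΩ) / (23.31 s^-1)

A.

Dimensions:
  A. [kg·m²·s⁻³·A⁻²] · [s·A] = kg·m²·s⁻²·A⁻¹
  B. V·s·A⁻¹ = J·C⁻¹·s·A⁻¹ = kg·m²·s⁻²·A⁻²
  C. [kg·m²·s⁻²·A⁻¹] / [A] = kg·m²·s⁻²·A⁻²
  D. Wb·A⁻¹ = V·s·A⁻¹ = kg·m²·s⁻²·A⁻²
  E. [kg·m²·s⁻³·A⁻²] / [s⁻¹] = kg·m²·s⁻²·A⁻²
All reduce to kg·m²·s⁻²·A⁻² except A., which is kg·m²·s⁻²·A⁻¹.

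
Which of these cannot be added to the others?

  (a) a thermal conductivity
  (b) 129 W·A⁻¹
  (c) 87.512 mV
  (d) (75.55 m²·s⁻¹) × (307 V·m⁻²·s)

Expand each in SI base units:
  (a) [thermal conductivity] = kg·m·s⁻³·K⁻¹
  (b) W·A⁻¹ = J·s⁻¹·A⁻¹ = kg·m²·s⁻³·A⁻¹
  (c) V = J·C⁻¹ = kg·m²·s⁻³·A⁻¹
  (d) [m²·s⁻¹] · [kg·s⁻²·A⁻¹] = kg·m²·s⁻³·A⁻¹
All reduce to kg·m²·s⁻³·A⁻¹ except (a), which is kg·m·s⁻³·K⁻¹.

(a)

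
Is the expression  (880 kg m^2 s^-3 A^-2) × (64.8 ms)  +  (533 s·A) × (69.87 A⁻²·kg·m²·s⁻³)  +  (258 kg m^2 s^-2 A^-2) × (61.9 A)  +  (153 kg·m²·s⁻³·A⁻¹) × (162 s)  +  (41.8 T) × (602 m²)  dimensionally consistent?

No

Dimensions:
  (880 kg m^2 s^-3 A^-2) × (64.8 ms):  [kg·m²·s⁻³·A⁻²] · [s] = kg·m²·s⁻²·A⁻²
  (533 s·A) × (69.87 A⁻²·kg·m²·s⁻³):  [s·A] · [kg·m²·s⁻³·A⁻²] = kg·m²·s⁻²·A⁻¹
  (258 kg m^2 s^-2 A^-2) × (61.9 A):  [kg·m²·s⁻²·A⁻²] · [A] = kg·m²·s⁻²·A⁻¹
  (153 kg·m²·s⁻³·A⁻¹) × (162 s):  [kg·m²·s⁻³·A⁻¹] · [s] = kg·m²·s⁻²·A⁻¹
  (41.8 T) × (602 m²):  [kg·s⁻²·A⁻¹] · [m²] = kg·m²·s⁻²·A⁻¹
The terms do not share a single dimension (kg·m²·s⁻²·A⁻² vs kg·m²·s⁻²·A⁻¹).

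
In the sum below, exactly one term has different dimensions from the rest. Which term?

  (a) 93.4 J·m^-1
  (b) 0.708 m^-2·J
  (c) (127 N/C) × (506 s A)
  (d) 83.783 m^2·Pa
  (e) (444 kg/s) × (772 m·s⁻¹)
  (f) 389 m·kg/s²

(b)

Work out the base dimensions of each:
  (a) J·m⁻¹ = N·m·m⁻¹ = kg·m·s⁻²
  (b) J·m⁻² = N·m·m⁻² = kg·s⁻²
  (c) [kg·m·s⁻³·A⁻¹] · [s·A] = kg·m·s⁻²
  (d) Pa·m² = N·m⁻²·m² = kg·m·s⁻²
  (e) [kg·s⁻¹] · [m·s⁻¹] = kg·m·s⁻²
  (f) kg·m·s⁻²
All reduce to kg·m·s⁻² except (b), which is kg·s⁻².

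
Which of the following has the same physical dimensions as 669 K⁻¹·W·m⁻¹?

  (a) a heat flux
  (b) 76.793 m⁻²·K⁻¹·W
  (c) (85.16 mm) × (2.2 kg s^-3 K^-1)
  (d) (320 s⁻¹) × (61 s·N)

Reference: W·m⁻¹·K⁻¹ = J·s⁻¹·m⁻¹·K⁻¹ = kg·m·s⁻³·K⁻¹.
Each option:
  (a) [heat flux] = kg·s⁻³
  (b) W·m⁻²·K⁻¹ = J·s⁻¹·m⁻²·K⁻¹ = kg·s⁻³·K⁻¹
  (c) [m] · [kg·s⁻³·K⁻¹] = kg·m·s⁻³·K⁻¹  ← same
  (d) [s⁻¹] · [kg·m·s⁻¹] = kg·m·s⁻²
Only (c) matches kg·m·s⁻³·K⁻¹.

(c)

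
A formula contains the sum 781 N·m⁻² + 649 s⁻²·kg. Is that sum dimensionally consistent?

Dimensions:
  781 N·m⁻²:  N·m⁻² = kg·m·s⁻²·m⁻² = kg·m⁻¹·s⁻²
  649 s⁻²·kg:  kg·s⁻²
kg·m⁻¹·s⁻² ≠ kg·s⁻², so they cannot be added.

No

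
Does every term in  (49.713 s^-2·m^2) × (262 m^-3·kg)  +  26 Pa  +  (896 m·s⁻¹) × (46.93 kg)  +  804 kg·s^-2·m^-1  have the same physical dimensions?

In SI base units:
  (49.713 s^-2·m^2) × (262 m^-3·kg):  [m²·s⁻²] · [kg·m⁻³] = kg·m⁻¹·s⁻²
  26 Pa:  Pa = N·m⁻² = kg·m⁻¹·s⁻²
  (896 m·s⁻¹) × (46.93 kg):  [m·s⁻¹] · [kg] = kg·m·s⁻¹
  804 kg·s^-2·m^-1:  kg·m⁻¹·s⁻²
The terms do not share a single dimension (kg·m·s⁻¹ vs kg·m⁻¹·s⁻²).

No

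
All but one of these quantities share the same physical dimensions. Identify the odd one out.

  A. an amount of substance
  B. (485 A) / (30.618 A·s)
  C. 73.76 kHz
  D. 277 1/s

Work out the base dimensions of each:
  A. [amount of substance] = mol
  B. [A] / [s·A] = s⁻¹
  C. Hz = s⁻¹
  D. s⁻¹
All reduce to s⁻¹ except A., which is mol.

A.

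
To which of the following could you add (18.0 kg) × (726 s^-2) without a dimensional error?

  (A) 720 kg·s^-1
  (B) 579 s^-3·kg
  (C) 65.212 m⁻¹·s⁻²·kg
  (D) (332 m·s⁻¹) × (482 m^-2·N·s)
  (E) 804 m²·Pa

(D)

Reference: [kg] · [s⁻²] = kg·s⁻².
Each option:
  (A) kg·s⁻¹
  (B) kg·s⁻³
  (C) kg·m⁻¹·s⁻²
  (D) [m·s⁻¹] · [kg·m⁻¹·s⁻¹] = kg·s⁻²  ← same
  (E) Pa·m² = N·m⁻²·m² = kg·m·s⁻²
Only (D) matches kg·s⁻².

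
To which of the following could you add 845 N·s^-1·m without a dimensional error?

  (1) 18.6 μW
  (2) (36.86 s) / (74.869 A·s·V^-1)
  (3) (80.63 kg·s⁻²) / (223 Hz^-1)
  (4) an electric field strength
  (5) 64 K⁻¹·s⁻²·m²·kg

Reference: N·m·s⁻¹ = kg·m·s⁻²·m·s⁻¹ = kg·m²·s⁻³.
Each option:
  (1) W = J·s⁻¹ = kg·m²·s⁻³  ← same
  (2) [s] / [kg⁻¹·m⁻²·s⁴·A²] = kg·m²·s⁻³·A⁻²
  (3) [kg·s⁻²] / [s] = kg·s⁻³
  (4) [electric field strength] = kg·m·s⁻³·A⁻¹
  (5) kg·m²·s⁻²·K⁻¹
Only (1) matches kg·m²·s⁻³.

(1)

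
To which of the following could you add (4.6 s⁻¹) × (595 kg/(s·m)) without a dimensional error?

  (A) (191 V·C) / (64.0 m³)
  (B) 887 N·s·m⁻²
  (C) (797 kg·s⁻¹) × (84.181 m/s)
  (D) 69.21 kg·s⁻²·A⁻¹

Reference: [s⁻¹] · [kg·m⁻¹·s⁻¹] = kg·m⁻¹·s⁻².
Each option:
  (A) [kg·m²·s⁻²] / [m³] = kg·m⁻¹·s⁻²  ← same
  (B) N·s·m⁻² = kg·m·s⁻²·s·m⁻² = kg·m⁻¹·s⁻¹
  (C) [kg·s⁻¹] · [m·s⁻¹] = kg·m·s⁻²
  (D) kg·s⁻²·A⁻¹
Only (A) matches kg·m⁻¹·s⁻².

(A)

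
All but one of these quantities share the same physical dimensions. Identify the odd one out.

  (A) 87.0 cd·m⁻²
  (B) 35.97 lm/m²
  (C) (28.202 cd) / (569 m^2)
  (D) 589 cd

(D)

Work out the base dimensions of each:
  (A) cd·m⁻² = m⁻²·cd
  (B) lm·m⁻² = cd·m⁻² = m⁻²·cd
  (C) [cd] / [m²] = m⁻²·cd
  (D) cd
All reduce to m⁻²·cd except (D), which is cd.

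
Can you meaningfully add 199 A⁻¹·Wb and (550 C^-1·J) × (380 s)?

Work out the base dimensions of each:
  199 A⁻¹·Wb:  Wb·A⁻¹ = V·s·A⁻¹ = kg·m²·s⁻²·A⁻²
  (550 C^-1·J) × (380 s):  [kg·m²·s⁻³·A⁻¹] · [s] = kg·m²·s⁻²·A⁻¹
kg·m²·s⁻²·A⁻² ≠ kg·m²·s⁻²·A⁻¹, so they cannot be added.

No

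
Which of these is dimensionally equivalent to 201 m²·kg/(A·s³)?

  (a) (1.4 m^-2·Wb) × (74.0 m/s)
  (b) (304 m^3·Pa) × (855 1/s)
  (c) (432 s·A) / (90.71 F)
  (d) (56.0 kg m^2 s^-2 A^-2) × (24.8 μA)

(c)

Reference: kg·m²·s⁻³·A⁻¹.
Each option:
  (a) [kg·s⁻²·A⁻¹] · [m·s⁻¹] = kg·m·s⁻³·A⁻¹
  (b) [kg·m²·s⁻²] · [s⁻¹] = kg·m²·s⁻³
  (c) [s·A] / [kg⁻¹·m⁻²·s⁴·A²] = kg·m²·s⁻³·A⁻¹  ← same
  (d) [kg·m²·s⁻²·A⁻²] · [A] = kg·m²·s⁻²·A⁻¹
Only (c) matches kg·m²·s⁻³·A⁻¹.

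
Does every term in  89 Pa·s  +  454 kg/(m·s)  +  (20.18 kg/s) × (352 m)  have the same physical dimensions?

Expand each in SI base units:
  89 Pa·s:  Pa·s = N·m⁻²·s = kg·m⁻¹·s⁻¹
  454 kg/(m·s):  kg·m⁻¹·s⁻¹
  (20.18 kg/s) × (352 m):  [kg·s⁻¹] · [m] = kg·m·s⁻¹
The terms do not share a single dimension (kg·m·s⁻¹ vs kg·m⁻¹·s⁻¹).

No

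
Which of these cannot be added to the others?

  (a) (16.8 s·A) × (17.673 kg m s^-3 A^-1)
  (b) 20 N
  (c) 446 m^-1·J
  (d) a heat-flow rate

Work out the base dimensions of each:
  (a) [s·A] · [kg·m·s⁻³·A⁻¹] = kg·m·s⁻²
  (b) N = kg·m·s⁻²
  (c) J·m⁻¹ = N·m·m⁻¹ = kg·m·s⁻²
  (d) [heat-flow rate] = kg·m²·s⁻³
All reduce to kg·m·s⁻² except (d), which is kg·m²·s⁻³.

(d)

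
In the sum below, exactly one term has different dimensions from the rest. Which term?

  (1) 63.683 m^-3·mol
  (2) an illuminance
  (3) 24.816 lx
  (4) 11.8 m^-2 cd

(1)

Work out the base dimensions of each:
  (1) mol·m⁻³ = m⁻³·mol
  (2) [illuminance] = m⁻²·cd
  (3) lx = lm·m⁻² = m⁻²·cd
  (4) m⁻²·cd
All reduce to m⁻²·cd except (1), which is m⁻³·mol.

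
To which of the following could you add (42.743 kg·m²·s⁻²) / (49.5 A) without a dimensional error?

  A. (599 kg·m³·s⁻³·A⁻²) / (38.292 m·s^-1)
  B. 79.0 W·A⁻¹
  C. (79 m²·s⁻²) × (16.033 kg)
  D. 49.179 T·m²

D.

Reference: [kg·m²·s⁻²] / [A] = kg·m²·s⁻²·A⁻¹.
Each option:
  A. [kg·m³·s⁻³·A⁻²] / [m·s⁻¹] = kg·m²·s⁻²·A⁻²
  B. W·A⁻¹ = J·s⁻¹·A⁻¹ = kg·m²·s⁻³·A⁻¹
  C. [m²·s⁻²] · [kg] = kg·m²·s⁻²
  D. T·m² = Wb·m⁻²·m² = kg·m²·s⁻²·A⁻¹  ← same
Only D. matches kg·m²·s⁻²·A⁻¹.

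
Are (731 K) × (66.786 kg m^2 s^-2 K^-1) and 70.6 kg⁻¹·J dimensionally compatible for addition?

Expand each in SI base units:
  (731 K) × (66.786 kg m^2 s^-2 K^-1):  [K] · [kg·m²·s⁻²·K⁻¹] = kg·m²·s⁻²
  70.6 kg⁻¹·J:  J·kg⁻¹ = N·m·kg⁻¹ = m²·s⁻²
kg·m²·s⁻² ≠ m²·s⁻², so they cannot be added.

No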